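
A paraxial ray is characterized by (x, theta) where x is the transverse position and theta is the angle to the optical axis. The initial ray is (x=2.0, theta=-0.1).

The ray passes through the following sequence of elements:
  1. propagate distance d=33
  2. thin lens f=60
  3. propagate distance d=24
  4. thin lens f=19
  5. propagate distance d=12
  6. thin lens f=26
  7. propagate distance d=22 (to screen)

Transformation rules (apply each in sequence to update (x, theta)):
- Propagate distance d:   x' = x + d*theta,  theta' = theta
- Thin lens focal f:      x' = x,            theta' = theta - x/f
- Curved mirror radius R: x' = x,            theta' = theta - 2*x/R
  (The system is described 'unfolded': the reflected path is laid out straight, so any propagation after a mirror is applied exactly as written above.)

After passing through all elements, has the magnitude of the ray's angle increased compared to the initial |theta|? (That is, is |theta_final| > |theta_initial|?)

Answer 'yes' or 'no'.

Initial: x=2.0000 theta=-0.1000
After 1 (propagate distance d=33): x=-1.3000 theta=-0.1000
After 2 (thin lens f=60): x=-1.3000 theta=-47/600 (≈-0.0783)
After 3 (propagate distance d=24): x=-3.1800 theta=-47/600 (≈-0.0783)
After 4 (thin lens f=19): x=-3.1800 theta=203/2280 (≈0.0890)
After 5 (propagate distance d=12): x=-1003/475 (≈-2.1116) theta=203/2280 (≈0.0890)
After 6 (thin lens f=26): x=-1003/475 (≈-2.1116) theta=25231/148200 (≈0.1702)
After 7 (propagate distance d=22 (to screen)): x=121073/74100 (≈1.6339) theta=25231/148200 (≈0.1702)
|theta_initial|=0.1000 |theta_final|=25231/148200 (≈0.1702) -> increased

Answer: yes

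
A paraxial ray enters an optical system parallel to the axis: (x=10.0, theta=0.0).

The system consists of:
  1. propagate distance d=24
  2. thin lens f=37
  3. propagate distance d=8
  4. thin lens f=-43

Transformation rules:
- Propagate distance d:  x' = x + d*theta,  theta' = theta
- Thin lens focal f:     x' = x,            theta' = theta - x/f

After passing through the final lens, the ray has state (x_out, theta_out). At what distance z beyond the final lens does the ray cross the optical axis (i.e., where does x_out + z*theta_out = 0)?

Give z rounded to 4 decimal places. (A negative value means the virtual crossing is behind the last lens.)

Initial: x=10.0000 theta=0.0000
After 1 (propagate distance d=24): x=10.0000 theta=0.0000
After 2 (thin lens f=37): x=10.0000 theta=-10/37 (≈-0.2703)
After 3 (propagate distance d=8): x=290/37 (≈7.8378) theta=-10/37 (≈-0.2703)
After 4 (thin lens f=-43): x=290/37 (≈7.8378) theta=-140/1591 (≈-0.0880)
z_focus = -x_out/theta_out = -(290/37)/(-140/1591) = 1247/14 ≈ 89.0714
Rounded to 4 decimal places: z = 89.0714

Answer: 89.0714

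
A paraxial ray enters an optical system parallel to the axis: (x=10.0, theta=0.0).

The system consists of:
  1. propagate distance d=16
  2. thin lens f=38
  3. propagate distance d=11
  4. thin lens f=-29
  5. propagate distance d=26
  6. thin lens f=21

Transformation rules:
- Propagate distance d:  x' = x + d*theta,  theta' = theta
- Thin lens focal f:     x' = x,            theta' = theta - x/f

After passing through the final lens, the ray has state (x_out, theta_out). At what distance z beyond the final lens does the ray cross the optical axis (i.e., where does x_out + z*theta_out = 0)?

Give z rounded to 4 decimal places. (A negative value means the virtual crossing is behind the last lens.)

Initial: x=10.0000 theta=0.0000
After 1 (propagate distance d=16): x=10.0000 theta=0.0000
After 2 (thin lens f=38): x=10.0000 theta=-5/19 (≈-0.2632)
After 3 (propagate distance d=11): x=135/19 (≈7.1053) theta=-5/19 (≈-0.2632)
After 4 (thin lens f=-29): x=135/19 (≈7.1053) theta=-10/551 (≈-0.0181)
After 5 (propagate distance d=26): x=3655/551 (≈6.6334) theta=-10/551 (≈-0.0181)
After 6 (thin lens f=21): x=3655/551 (≈6.6334) theta=-3865/11571 (≈-0.3340)
z_focus = -x_out/theta_out = -(3655/551)/(-3865/11571) = 15351/773 ≈ 19.8590
Rounded to 4 decimal places: z = 19.8590

Answer: 19.8590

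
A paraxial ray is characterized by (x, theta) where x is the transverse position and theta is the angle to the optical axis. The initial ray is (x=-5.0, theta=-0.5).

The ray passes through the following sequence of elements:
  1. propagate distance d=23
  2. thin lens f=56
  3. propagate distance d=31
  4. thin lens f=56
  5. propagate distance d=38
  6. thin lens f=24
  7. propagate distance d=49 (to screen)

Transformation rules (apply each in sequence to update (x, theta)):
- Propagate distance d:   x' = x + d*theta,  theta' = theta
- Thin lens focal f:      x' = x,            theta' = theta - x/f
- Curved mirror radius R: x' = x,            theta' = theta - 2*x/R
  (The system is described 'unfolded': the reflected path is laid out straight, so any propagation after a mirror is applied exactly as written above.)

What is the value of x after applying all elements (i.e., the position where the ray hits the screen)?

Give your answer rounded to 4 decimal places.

Answer: 25.7301

Derivation:
Initial: x=-5.0000 theta=-0.5000
After 1 (propagate distance d=23): x=-16.5000 theta=-0.5000
After 2 (thin lens f=56): x=-16.5000 theta=-23/112 (≈-0.2054)
After 3 (propagate distance d=31): x=-2561/112 (≈-22.8661) theta=-23/112 (≈-0.2054)
After 4 (thin lens f=56): x=-2561/112 (≈-22.8661) theta=1273/6272 (≈0.2030)
After 5 (propagate distance d=38): x=-47521/3136 (≈-15.1534) theta=1273/6272 (≈0.2030)
After 6 (thin lens f=24): x=-47521/3136 (≈-15.1534) theta=8971/10752 (≈0.8344)
After 7 (propagate distance d=49 (to screen)): x=1936549/75264 (≈25.7301) theta=8971/10752 (≈0.8344)
Rounded to 4 decimal places: x = 25.7301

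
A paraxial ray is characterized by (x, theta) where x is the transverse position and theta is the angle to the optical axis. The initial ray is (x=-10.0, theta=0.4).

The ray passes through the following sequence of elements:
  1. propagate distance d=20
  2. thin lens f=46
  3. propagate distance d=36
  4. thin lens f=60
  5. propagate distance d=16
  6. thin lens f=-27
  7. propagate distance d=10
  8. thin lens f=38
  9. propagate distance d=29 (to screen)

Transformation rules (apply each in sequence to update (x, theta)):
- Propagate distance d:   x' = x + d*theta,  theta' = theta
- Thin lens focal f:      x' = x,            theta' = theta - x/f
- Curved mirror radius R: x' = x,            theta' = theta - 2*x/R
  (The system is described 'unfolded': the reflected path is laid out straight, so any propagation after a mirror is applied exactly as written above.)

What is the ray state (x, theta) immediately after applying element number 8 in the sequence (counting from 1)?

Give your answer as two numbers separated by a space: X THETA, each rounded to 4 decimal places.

Answer: 25.8651 0.1722

Derivation:
Initial: x=-10.0000 theta=0.4000
After 1 (propagate distance d=20): x=-2.0000 theta=0.4000
After 2 (thin lens f=46): x=-2.0000 theta=51/115 (≈0.4435)
After 3 (propagate distance d=36): x=1606/115 (≈13.9652) theta=51/115 (≈0.4435)
After 4 (thin lens f=60): x=1606/115 (≈13.9652) theta=727/3450 (≈0.2107)
After 5 (propagate distance d=16): x=29906/1725 (≈17.3368) theta=727/3450 (≈0.2107)
After 6 (thin lens f=-27): x=29906/1725 (≈17.3368) theta=79441/93150 (≈0.8528)
After 7 (propagate distance d=10): x=1204667/46575 (≈25.8651) theta=79441/93150 (≈0.8528)
After 8 (thin lens f=38): x=1204667/46575 (≈25.8651) theta=152356/884925 (≈0.1722)
Rounded to 4 decimal places: x = 25.8651, theta = 0.1722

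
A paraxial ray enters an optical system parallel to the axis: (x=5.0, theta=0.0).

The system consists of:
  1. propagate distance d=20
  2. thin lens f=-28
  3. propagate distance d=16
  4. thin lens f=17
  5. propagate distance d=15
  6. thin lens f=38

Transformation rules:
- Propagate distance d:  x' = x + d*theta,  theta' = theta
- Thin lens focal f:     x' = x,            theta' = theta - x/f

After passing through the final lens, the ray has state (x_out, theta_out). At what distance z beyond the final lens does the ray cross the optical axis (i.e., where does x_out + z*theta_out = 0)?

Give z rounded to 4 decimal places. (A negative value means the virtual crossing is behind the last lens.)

Initial: x=5.0000 theta=0.0000
After 1 (propagate distance d=20): x=5.0000 theta=0.0000
After 2 (thin lens f=-28): x=5.0000 theta=5/28 (≈0.1786)
After 3 (propagate distance d=16): x=55/7 (≈7.8571) theta=5/28 (≈0.1786)
After 4 (thin lens f=17): x=55/7 (≈7.8571) theta=-135/476 (≈-0.2836)
After 5 (propagate distance d=15): x=245/68 (≈3.6029) theta=-135/476 (≈-0.2836)
After 6 (thin lens f=38): x=245/68 (≈3.6029) theta=-6845/18088 (≈-0.3784)
z_focus = -x_out/theta_out = -(245/68)/(-6845/18088) = 13034/1369 ≈ 9.5208
Rounded to 4 decimal places: z = 9.5208

Answer: 9.5208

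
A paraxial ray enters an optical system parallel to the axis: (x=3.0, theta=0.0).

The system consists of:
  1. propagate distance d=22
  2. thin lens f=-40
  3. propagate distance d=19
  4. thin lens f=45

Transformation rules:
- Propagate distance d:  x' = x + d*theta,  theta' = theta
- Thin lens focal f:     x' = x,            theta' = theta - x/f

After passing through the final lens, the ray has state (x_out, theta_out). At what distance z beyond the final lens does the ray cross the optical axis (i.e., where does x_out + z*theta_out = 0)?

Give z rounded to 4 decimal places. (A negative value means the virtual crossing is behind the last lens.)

Initial: x=3.0000 theta=0.0000
After 1 (propagate distance d=22): x=3.0000 theta=0.0000
After 2 (thin lens f=-40): x=3.0000 theta=0.0750
After 3 (propagate distance d=19): x=4.4250 theta=0.0750
After 4 (thin lens f=45): x=4.4250 theta=-7/300 (≈-0.0233)
z_focus = -x_out/theta_out = -(4.4250)/(-7/300) = 2655/14 ≈ 189.6429
Rounded to 4 decimal places: z = 189.6429

Answer: 189.6429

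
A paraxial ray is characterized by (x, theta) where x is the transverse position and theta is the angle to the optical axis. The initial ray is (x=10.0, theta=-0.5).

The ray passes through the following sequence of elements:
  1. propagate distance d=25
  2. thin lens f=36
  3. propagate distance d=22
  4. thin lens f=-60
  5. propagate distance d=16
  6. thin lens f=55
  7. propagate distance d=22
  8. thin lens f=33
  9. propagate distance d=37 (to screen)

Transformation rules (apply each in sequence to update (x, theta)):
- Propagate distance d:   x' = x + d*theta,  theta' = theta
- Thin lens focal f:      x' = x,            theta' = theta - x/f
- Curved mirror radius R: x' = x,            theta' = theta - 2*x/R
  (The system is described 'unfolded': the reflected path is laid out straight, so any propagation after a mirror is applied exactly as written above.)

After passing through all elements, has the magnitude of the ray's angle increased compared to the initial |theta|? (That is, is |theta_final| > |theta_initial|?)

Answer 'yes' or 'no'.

Initial: x=10.0000 theta=-0.5000
After 1 (propagate distance d=25): x=-2.5000 theta=-0.5000
After 2 (thin lens f=36): x=-2.5000 theta=-31/72 (≈-0.4306)
After 3 (propagate distance d=22): x=-431/36 (≈-11.9722) theta=-31/72 (≈-0.4306)
After 4 (thin lens f=-60): x=-431/36 (≈-11.9722) theta=-1361/2160 (≈-0.6301)
After 5 (propagate distance d=16): x=-11909/540 (≈-22.0537) theta=-1361/2160 (≈-0.6301)
After 6 (thin lens f=55): x=-11909/540 (≈-22.0537) theta=-9073/39600 (≈-0.2291)
After 7 (propagate distance d=22): x=-146309/5400 (≈-27.0943) theta=-9073/39600 (≈-0.2291)
After 8 (thin lens f=33): x=-146309/5400 (≈-27.0943) theta=210961/356400 (≈0.5919)
After 9 (propagate distance d=37 (to screen)): x=-1850837/356400 (≈-5.1931) theta=210961/356400 (≈0.5919)
|theta_initial|=0.5000 |theta_final|=210961/356400 (≈0.5919) -> increased

Answer: yes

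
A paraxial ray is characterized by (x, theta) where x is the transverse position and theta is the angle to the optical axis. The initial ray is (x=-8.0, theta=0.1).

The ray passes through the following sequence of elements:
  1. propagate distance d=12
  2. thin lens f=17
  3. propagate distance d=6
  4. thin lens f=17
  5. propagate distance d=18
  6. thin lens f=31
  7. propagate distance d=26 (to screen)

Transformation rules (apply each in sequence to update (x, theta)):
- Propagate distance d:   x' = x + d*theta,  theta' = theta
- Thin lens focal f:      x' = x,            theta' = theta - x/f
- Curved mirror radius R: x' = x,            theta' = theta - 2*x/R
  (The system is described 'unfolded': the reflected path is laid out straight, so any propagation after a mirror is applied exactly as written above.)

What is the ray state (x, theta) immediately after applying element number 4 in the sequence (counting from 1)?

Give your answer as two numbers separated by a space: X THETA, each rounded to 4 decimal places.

Answer: -3.8000 0.7235

Derivation:
Initial: x=-8.0000 theta=0.1000
After 1 (propagate distance d=12): x=-6.8000 theta=0.1000
After 2 (thin lens f=17): x=-6.8000 theta=0.5000
After 3 (propagate distance d=6): x=-3.8000 theta=0.5000
After 4 (thin lens f=17): x=-3.8000 theta=123/170 (≈0.7235)
Rounded to 4 decimal places: x = -3.8000, theta = 0.7235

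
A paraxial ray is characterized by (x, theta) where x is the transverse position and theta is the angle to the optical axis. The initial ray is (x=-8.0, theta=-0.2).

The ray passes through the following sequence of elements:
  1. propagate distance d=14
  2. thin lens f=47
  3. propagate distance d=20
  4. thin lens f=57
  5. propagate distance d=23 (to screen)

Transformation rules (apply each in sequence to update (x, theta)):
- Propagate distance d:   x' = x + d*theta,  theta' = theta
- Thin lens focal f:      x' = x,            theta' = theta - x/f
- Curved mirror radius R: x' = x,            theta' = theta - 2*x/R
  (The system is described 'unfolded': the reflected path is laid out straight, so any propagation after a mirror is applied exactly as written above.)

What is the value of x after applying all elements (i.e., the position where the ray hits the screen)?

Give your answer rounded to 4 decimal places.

Initial: x=-8.0000 theta=-0.2000
After 1 (propagate distance d=14): x=-10.8000 theta=-0.2000
After 2 (thin lens f=47): x=-10.8000 theta=7/235 (≈0.0298)
After 3 (propagate distance d=20): x=-2398/235 (≈-10.2043) theta=7/235 (≈0.0298)
After 4 (thin lens f=57): x=-2398/235 (≈-10.2043) theta=2797/13395 (≈0.2088)
After 5 (propagate distance d=23 (to screen)): x=-14471/2679 (≈-5.4016) theta=2797/13395 (≈0.2088)
Rounded to 4 decimal places: x = -5.4016

Answer: -5.4016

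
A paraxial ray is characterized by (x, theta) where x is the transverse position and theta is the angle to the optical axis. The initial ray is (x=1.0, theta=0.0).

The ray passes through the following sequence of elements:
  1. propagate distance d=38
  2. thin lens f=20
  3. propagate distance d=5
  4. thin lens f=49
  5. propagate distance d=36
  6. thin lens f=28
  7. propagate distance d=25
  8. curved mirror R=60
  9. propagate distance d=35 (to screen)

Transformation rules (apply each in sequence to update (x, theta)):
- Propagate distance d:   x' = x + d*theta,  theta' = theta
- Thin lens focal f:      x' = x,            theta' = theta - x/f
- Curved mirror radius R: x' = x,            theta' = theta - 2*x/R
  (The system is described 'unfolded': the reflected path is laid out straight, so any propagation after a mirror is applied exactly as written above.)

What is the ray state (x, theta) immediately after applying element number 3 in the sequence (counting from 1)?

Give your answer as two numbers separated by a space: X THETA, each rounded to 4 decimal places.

Answer: 0.7500 -0.0500

Derivation:
Initial: x=1.0000 theta=0.0000
After 1 (propagate distance d=38): x=1.0000 theta=0.0000
After 2 (thin lens f=20): x=1.0000 theta=-0.0500
After 3 (propagate distance d=5): x=0.7500 theta=-0.0500
Rounded to 4 decimal places: x = 0.7500, theta = -0.0500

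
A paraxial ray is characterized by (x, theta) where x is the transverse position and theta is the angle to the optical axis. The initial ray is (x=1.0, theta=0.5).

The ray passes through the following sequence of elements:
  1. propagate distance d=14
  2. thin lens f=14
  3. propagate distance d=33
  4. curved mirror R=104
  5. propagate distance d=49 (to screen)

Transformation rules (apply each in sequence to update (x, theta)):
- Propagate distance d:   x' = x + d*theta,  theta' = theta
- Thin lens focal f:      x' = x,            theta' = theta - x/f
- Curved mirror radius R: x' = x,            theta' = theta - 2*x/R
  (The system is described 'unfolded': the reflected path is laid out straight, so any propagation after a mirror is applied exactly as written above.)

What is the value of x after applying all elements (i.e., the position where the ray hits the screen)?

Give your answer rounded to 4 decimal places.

Initial: x=1.0000 theta=0.5000
After 1 (propagate distance d=14): x=8.0000 theta=0.5000
After 2 (thin lens f=14): x=8.0000 theta=-1/14 (≈-0.0714)
After 3 (propagate distance d=33): x=79/14 (≈5.6429) theta=-1/14 (≈-0.0714)
After 4 (curved mirror R=104): x=79/14 (≈5.6429) theta=-131/728 (≈-0.1799)
After 5 (propagate distance d=49 (to screen)): x=-2311/728 (≈-3.1745) theta=-131/728 (≈-0.1799)
Rounded to 4 decimal places: x = -3.1745

Answer: -3.1745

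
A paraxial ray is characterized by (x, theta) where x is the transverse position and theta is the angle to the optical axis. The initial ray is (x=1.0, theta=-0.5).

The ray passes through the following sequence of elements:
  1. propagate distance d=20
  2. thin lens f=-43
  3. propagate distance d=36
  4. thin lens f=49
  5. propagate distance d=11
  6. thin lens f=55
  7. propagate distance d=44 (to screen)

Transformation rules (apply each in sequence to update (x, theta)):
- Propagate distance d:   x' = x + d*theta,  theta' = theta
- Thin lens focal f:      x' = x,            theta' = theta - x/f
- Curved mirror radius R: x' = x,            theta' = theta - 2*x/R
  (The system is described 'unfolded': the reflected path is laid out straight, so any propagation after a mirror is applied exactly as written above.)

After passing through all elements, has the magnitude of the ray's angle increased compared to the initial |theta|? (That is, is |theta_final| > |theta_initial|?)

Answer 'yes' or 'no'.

Initial: x=1.0000 theta=-0.5000
After 1 (propagate distance d=20): x=-9.0000 theta=-0.5000
After 2 (thin lens f=-43): x=-9.0000 theta=-61/86 (≈-0.7093)
After 3 (propagate distance d=36): x=-1485/43 (≈-34.5349) theta=-61/86 (≈-0.7093)
After 4 (thin lens f=49): x=-1485/43 (≈-34.5349) theta=-19/4214 (≈-0.0045)
After 5 (propagate distance d=11): x=-145739/4214 (≈-34.5845) theta=-19/4214 (≈-0.0045)
After 6 (thin lens f=55): x=-145739/4214 (≈-34.5845) theta=6577/10535 (≈0.6243)
After 7 (propagate distance d=44 (to screen)): x=-21417/3010 (≈-7.1153) theta=6577/10535 (≈0.6243)
|theta_initial|=0.5000 |theta_final|=6577/10535 (≈0.6243) -> increased

Answer: yes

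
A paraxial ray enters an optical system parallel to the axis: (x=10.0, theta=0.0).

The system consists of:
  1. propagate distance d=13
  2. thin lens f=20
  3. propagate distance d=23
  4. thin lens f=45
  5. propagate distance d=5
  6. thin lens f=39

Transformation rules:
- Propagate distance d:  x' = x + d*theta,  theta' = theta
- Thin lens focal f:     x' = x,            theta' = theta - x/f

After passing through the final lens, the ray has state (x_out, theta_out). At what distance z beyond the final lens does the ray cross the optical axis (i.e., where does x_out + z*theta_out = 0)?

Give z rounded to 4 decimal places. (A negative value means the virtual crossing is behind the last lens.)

Answer: -10.4060

Derivation:
Initial: x=10.0000 theta=0.0000
After 1 (propagate distance d=13): x=10.0000 theta=0.0000
After 2 (thin lens f=20): x=10.0000 theta=-0.5000
After 3 (propagate distance d=23): x=-1.5000 theta=-0.5000
After 4 (thin lens f=45): x=-1.5000 theta=-7/15 (≈-0.4667)
After 5 (propagate distance d=5): x=-23/6 (≈-3.8333) theta=-7/15 (≈-0.4667)
After 6 (thin lens f=39): x=-23/6 (≈-3.8333) theta=-431/1170 (≈-0.3684)
z_focus = -x_out/theta_out = -(-23/6)/(-431/1170) = -4485/431 ≈ -10.4060
Rounded to 4 decimal places: z = -10.4060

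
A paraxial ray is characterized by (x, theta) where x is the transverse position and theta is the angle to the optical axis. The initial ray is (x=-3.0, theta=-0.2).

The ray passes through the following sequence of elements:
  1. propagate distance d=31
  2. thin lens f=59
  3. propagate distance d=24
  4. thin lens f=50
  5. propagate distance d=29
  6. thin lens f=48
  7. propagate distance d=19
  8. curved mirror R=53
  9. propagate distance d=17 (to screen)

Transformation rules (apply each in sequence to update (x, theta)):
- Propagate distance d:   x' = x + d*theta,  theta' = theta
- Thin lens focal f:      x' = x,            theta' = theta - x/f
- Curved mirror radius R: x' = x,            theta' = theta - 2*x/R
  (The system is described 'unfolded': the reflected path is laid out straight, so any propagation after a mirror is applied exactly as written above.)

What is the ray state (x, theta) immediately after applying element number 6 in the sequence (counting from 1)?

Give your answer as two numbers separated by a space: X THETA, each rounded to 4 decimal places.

Initial: x=-3.0000 theta=-0.2000
After 1 (propagate distance d=31): x=-9.2000 theta=-0.2000
After 2 (thin lens f=59): x=-9.2000 theta=-13/295 (≈-0.0441)
After 3 (propagate distance d=24): x=-3026/295 (≈-10.2576) theta=-13/295 (≈-0.0441)
After 4 (thin lens f=50): x=-3026/295 (≈-10.2576) theta=1188/7375 (≈0.1611)
After 5 (propagate distance d=29): x=-41198/7375 (≈-5.5862) theta=1188/7375 (≈0.1611)
After 6 (thin lens f=48): x=-41198/7375 (≈-5.5862) theta=49111/177000 (≈0.2775)
Rounded to 4 decimal places: x = -5.5862, theta = 0.2775

Answer: -5.5862 0.2775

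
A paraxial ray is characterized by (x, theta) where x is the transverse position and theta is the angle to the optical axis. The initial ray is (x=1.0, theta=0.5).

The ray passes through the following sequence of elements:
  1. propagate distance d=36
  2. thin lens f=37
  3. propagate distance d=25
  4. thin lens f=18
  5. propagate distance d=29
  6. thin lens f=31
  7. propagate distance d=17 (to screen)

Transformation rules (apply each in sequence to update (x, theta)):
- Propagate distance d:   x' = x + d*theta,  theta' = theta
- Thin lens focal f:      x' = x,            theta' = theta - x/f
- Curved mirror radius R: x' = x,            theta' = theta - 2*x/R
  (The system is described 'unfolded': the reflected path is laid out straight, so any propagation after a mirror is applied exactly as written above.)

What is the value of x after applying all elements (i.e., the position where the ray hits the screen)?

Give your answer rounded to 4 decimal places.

Answer: -23.1826

Derivation:
Initial: x=1.0000 theta=0.5000
After 1 (propagate distance d=36): x=19.0000 theta=0.5000
After 2 (thin lens f=37): x=19.0000 theta=-1/74 (≈-0.0135)
After 3 (propagate distance d=25): x=1381/74 (≈18.6622) theta=-1/74 (≈-0.0135)
After 4 (thin lens f=18): x=1381/74 (≈18.6622) theta=-1399/1332 (≈-1.0503)
After 5 (propagate distance d=29): x=-15713/1332 (≈-11.7965) theta=-1399/1332 (≈-1.0503)
After 6 (thin lens f=31): x=-15713/1332 (≈-11.7965) theta=-6914/10323 (≈-0.6698)
After 7 (propagate distance d=17 (to screen)): x=-319085/13764 (≈-23.1826) theta=-6914/10323 (≈-0.6698)
Rounded to 4 decimal places: x = -23.1826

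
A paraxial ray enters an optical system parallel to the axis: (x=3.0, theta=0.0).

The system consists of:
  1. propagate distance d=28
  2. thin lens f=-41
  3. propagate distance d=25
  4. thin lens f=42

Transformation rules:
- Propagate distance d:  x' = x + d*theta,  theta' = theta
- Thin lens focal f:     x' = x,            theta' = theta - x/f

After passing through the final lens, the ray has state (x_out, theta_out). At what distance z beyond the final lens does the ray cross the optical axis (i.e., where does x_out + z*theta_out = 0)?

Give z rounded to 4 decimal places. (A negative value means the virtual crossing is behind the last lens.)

Answer: 115.5000

Derivation:
Initial: x=3.0000 theta=0.0000
After 1 (propagate distance d=28): x=3.0000 theta=0.0000
After 2 (thin lens f=-41): x=3.0000 theta=3/41 (≈0.0732)
After 3 (propagate distance d=25): x=198/41 (≈4.8293) theta=3/41 (≈0.0732)
After 4 (thin lens f=42): x=198/41 (≈4.8293) theta=-12/287 (≈-0.0418)
z_focus = -x_out/theta_out = -(198/41)/(-12/287) = 115.5000
Rounded to 4 decimal places: z = 115.5000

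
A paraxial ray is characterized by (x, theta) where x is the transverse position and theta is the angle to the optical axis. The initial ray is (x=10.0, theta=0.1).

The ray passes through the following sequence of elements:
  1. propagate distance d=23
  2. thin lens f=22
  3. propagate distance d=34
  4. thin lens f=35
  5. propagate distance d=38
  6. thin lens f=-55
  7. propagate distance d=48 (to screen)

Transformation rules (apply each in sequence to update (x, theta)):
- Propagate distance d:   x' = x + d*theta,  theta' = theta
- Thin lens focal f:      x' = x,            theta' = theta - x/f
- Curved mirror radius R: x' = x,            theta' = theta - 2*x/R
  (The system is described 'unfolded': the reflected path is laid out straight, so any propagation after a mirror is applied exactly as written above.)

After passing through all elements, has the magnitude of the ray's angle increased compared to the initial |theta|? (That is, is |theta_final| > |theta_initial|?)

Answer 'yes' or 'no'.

Initial: x=10.0000 theta=0.1000
After 1 (propagate distance d=23): x=12.3000 theta=0.1000
After 2 (thin lens f=22): x=12.3000 theta=-101/220 (≈-0.4591)
After 3 (propagate distance d=34): x=-182/55 (≈-3.3091) theta=-101/220 (≈-0.4591)
After 4 (thin lens f=35): x=-182/55 (≈-3.3091) theta=-401/1100 (≈-0.3645)
After 5 (propagate distance d=38): x=-9439/550 (≈-17.1618) theta=-401/1100 (≈-0.3645)
After 6 (thin lens f=-55): x=-9439/550 (≈-17.1618) theta=-40933/60500 (≈-0.6766)
After 7 (propagate distance d=48 (to screen)): x=-1501537/30250 (≈-49.6376) theta=-40933/60500 (≈-0.6766)
|theta_initial|=0.1000 |theta_final|=40933/60500 (≈0.6766) -> increased

Answer: yes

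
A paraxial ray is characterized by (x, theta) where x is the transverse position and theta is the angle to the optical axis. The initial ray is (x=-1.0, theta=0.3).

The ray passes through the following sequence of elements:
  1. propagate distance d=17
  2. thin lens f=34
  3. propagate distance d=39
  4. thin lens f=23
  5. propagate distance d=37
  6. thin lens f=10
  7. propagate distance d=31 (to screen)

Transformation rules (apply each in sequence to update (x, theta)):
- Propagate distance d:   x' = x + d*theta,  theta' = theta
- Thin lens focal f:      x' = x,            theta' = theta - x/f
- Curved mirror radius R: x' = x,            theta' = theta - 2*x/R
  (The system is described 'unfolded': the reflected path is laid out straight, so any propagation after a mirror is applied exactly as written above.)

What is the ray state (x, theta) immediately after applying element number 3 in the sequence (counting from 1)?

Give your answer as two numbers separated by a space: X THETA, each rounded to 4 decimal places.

Initial: x=-1.0000 theta=0.3000
After 1 (propagate distance d=17): x=4.1000 theta=0.3000
After 2 (thin lens f=34): x=4.1000 theta=61/340 (≈0.1794)
After 3 (propagate distance d=39): x=3773/340 (≈11.0971) theta=61/340 (≈0.1794)
Rounded to 4 decimal places: x = 11.0971, theta = 0.1794

Answer: 11.0971 0.1794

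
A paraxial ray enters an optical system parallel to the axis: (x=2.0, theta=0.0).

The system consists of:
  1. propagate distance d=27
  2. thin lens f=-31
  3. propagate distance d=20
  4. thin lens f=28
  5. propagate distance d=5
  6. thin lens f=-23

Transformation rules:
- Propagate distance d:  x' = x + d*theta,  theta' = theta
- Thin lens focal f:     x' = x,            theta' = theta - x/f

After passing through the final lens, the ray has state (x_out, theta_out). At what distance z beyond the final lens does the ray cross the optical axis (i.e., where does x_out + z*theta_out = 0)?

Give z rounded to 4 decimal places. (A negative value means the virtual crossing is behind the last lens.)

Initial: x=2.0000 theta=0.0000
After 1 (propagate distance d=27): x=2.0000 theta=0.0000
After 2 (thin lens f=-31): x=2.0000 theta=2/31 (≈0.0645)
After 3 (propagate distance d=20): x=102/31 (≈3.2903) theta=2/31 (≈0.0645)
After 4 (thin lens f=28): x=102/31 (≈3.2903) theta=-23/434 (≈-0.0530)
After 5 (propagate distance d=5): x=1313/434 (≈3.0253) theta=-23/434 (≈-0.0530)
After 6 (thin lens f=-23): x=1313/434 (≈3.0253) theta=56/713 (≈0.0785)
z_focus = -x_out/theta_out = -(1313/434)/(56/713) = -30199/784 ≈ -38.5191
Rounded to 4 decimal places: z = -38.5191

Answer: -38.5191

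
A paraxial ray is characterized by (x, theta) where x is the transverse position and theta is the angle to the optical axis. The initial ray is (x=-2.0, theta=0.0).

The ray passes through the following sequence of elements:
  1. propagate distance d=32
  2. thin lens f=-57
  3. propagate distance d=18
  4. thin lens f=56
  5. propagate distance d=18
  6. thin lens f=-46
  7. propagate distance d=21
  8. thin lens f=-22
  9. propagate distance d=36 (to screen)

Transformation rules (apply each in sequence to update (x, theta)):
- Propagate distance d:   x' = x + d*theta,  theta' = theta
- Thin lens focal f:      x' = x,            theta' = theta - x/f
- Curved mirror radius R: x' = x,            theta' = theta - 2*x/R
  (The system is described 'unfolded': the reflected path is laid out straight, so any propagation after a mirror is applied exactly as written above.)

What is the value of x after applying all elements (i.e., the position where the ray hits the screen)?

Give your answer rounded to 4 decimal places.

Answer: -10.0863

Derivation:
Initial: x=-2.0000 theta=0.0000
After 1 (propagate distance d=32): x=-2.0000 theta=0.0000
After 2 (thin lens f=-57): x=-2.0000 theta=-2/57 (≈-0.0351)
After 3 (propagate distance d=18): x=-50/19 (≈-2.6316) theta=-2/57 (≈-0.0351)
After 4 (thin lens f=56): x=-50/19 (≈-2.6316) theta=1/84 (≈0.0119)
After 5 (propagate distance d=18): x=-643/266 (≈-2.4173) theta=1/84 (≈0.0119)
After 6 (thin lens f=-46): x=-643/266 (≈-2.4173) theta=-373/9177 (≈-0.0406)
After 7 (propagate distance d=21): x=-20011/6118 (≈-3.2708) theta=-373/9177 (≈-0.0406)
After 8 (thin lens f=-22): x=-20011/6118 (≈-3.2708) theta=-76445/403788 (≈-0.1893)
After 9 (propagate distance d=36 (to screen)): x=-678791/67298 (≈-10.0863) theta=-76445/403788 (≈-0.1893)
Rounded to 4 decimal places: x = -10.0863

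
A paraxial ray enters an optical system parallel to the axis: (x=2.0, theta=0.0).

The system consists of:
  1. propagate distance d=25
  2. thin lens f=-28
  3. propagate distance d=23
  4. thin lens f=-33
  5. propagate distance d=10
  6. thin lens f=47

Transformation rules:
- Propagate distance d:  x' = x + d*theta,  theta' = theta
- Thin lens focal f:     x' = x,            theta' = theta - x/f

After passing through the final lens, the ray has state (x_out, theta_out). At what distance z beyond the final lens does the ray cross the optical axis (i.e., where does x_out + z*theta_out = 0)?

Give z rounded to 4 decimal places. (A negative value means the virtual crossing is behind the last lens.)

Initial: x=2.0000 theta=0.0000
After 1 (propagate distance d=25): x=2.0000 theta=0.0000
After 2 (thin lens f=-28): x=2.0000 theta=1/14 (≈0.0714)
After 3 (propagate distance d=23): x=51/14 (≈3.6429) theta=1/14 (≈0.0714)
After 4 (thin lens f=-33): x=51/14 (≈3.6429) theta=2/11 (≈0.1818)
After 5 (propagate distance d=10): x=841/154 (≈5.4610) theta=2/11 (≈0.1818)
After 6 (thin lens f=47): x=841/154 (≈5.4610) theta=475/7238 (≈0.0656)
z_focus = -x_out/theta_out = -(841/154)/(475/7238) = -39527/475 ≈ -83.2147
Rounded to 4 decimal places: z = -83.2147

Answer: -83.2147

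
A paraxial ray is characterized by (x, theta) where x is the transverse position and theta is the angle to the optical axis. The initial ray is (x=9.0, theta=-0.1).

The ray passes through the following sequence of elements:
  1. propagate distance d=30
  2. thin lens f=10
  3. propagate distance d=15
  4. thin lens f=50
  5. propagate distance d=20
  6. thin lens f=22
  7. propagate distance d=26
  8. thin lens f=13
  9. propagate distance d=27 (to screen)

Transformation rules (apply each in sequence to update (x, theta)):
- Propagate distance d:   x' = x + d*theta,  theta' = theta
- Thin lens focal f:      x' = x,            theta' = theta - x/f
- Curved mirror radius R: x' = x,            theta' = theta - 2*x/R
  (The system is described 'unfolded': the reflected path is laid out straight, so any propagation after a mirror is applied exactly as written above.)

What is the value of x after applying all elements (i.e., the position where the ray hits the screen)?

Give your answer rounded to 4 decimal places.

Answer: 17.8355

Derivation:
Initial: x=9.0000 theta=-0.1000
After 1 (propagate distance d=30): x=6.0000 theta=-0.1000
After 2 (thin lens f=10): x=6.0000 theta=-0.7000
After 3 (propagate distance d=15): x=-4.5000 theta=-0.7000
After 4 (thin lens f=50): x=-4.5000 theta=-0.6100
After 5 (propagate distance d=20): x=-16.7000 theta=-0.6100
After 6 (thin lens f=22): x=-16.7000 theta=41/275 (≈0.1491)
After 7 (propagate distance d=26): x=-7053/550 (≈-12.8236) theta=41/275 (≈0.1491)
After 8 (thin lens f=13): x=-7053/550 (≈-12.8236) theta=8119/7150 (≈1.1355)
After 9 (propagate distance d=27 (to screen)): x=63762/3575 (≈17.8355) theta=8119/7150 (≈1.1355)
Rounded to 4 decimal places: x = 17.8355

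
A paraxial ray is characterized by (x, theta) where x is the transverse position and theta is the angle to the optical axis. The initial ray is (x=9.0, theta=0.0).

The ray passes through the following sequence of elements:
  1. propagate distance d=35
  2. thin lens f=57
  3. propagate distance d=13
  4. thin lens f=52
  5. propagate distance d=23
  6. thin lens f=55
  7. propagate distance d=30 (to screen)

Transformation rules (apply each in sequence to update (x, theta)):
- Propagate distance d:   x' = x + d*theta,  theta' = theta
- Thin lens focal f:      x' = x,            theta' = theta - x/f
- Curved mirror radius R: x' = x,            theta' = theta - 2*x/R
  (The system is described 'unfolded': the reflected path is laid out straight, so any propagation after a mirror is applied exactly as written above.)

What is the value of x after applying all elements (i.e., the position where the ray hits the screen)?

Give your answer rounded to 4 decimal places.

Initial: x=9.0000 theta=0.0000
After 1 (propagate distance d=35): x=9.0000 theta=0.0000
After 2 (thin lens f=57): x=9.0000 theta=-3/19 (≈-0.1579)
After 3 (propagate distance d=13): x=132/19 (≈6.9474) theta=-3/19 (≈-0.1579)
After 4 (thin lens f=52): x=132/19 (≈6.9474) theta=-72/247 (≈-0.2915)
After 5 (propagate distance d=23): x=60/247 (≈0.2429) theta=-72/247 (≈-0.2915)
After 6 (thin lens f=55): x=60/247 (≈0.2429) theta=-804/2717 (≈-0.2959)
After 7 (propagate distance d=30 (to screen)): x=-23460/2717 (≈-8.6345) theta=-804/2717 (≈-0.2959)
Rounded to 4 decimal places: x = -8.6345

Answer: -8.6345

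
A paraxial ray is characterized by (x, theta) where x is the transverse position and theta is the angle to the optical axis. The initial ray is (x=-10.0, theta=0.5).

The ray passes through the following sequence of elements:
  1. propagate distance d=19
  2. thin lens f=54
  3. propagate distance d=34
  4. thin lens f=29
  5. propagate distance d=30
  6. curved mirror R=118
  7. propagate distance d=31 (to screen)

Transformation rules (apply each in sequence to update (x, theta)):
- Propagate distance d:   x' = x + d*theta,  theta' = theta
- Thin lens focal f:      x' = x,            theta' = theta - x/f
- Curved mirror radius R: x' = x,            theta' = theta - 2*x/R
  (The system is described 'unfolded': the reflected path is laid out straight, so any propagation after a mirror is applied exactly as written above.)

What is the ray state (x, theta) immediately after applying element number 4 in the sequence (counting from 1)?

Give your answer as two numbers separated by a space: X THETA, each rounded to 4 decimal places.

Answer: 16.8148 -0.0706

Derivation:
Initial: x=-10.0000 theta=0.5000
After 1 (propagate distance d=19): x=-0.5000 theta=0.5000
After 2 (thin lens f=54): x=-0.5000 theta=55/108 (≈0.5093)
After 3 (propagate distance d=34): x=454/27 (≈16.8148) theta=55/108 (≈0.5093)
After 4 (thin lens f=29): x=454/27 (≈16.8148) theta=-221/3132 (≈-0.0706)
Rounded to 4 decimal places: x = 16.8148, theta = -0.0706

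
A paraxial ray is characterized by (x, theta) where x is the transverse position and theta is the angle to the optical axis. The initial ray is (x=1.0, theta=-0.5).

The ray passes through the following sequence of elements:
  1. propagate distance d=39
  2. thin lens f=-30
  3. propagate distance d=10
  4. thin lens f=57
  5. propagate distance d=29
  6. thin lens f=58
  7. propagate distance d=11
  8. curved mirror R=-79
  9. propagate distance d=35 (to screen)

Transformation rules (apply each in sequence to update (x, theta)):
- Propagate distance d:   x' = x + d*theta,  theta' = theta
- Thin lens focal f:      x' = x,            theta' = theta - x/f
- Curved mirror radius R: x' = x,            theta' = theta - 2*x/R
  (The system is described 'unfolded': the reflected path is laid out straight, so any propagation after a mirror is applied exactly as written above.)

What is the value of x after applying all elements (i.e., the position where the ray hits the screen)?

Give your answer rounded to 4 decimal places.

Answer: -76.6673

Derivation:
Initial: x=1.0000 theta=-0.5000
After 1 (propagate distance d=39): x=-18.5000 theta=-0.5000
After 2 (thin lens f=-30): x=-18.5000 theta=-67/60 (≈-1.1167)
After 3 (propagate distance d=10): x=-89/3 (≈-29.6667) theta=-67/60 (≈-1.1167)
After 4 (thin lens f=57): x=-89/3 (≈-29.6667) theta=-2039/3420 (≈-0.5962)
After 5 (propagate distance d=29): x=-160591/3420 (≈-46.9564) theta=-2039/3420 (≈-0.5962)
After 6 (thin lens f=58): x=-160591/3420 (≈-46.9564) theta=42329/198360 (≈0.2134)
After 7 (propagate distance d=11): x=-2949553/66120 (≈-44.6091) theta=42329/198360 (≈0.2134)
After 8 (curved mirror R=-79): x=-2949553/66120 (≈-44.6091) theta=-14353327/15670440 (≈-0.9159)
After 9 (propagate distance d=35 (to screen)): x=-600705253/7835220 (≈-76.6673) theta=-14353327/15670440 (≈-0.9159)
Rounded to 4 decimal places: x = -76.6673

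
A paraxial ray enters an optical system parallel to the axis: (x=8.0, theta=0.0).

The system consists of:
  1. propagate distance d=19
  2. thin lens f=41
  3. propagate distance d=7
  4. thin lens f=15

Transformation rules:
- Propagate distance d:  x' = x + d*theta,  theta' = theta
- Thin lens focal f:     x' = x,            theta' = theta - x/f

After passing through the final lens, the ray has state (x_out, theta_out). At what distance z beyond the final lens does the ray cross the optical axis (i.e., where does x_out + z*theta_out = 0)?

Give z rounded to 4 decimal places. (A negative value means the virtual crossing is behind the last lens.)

Answer: 10.4082

Derivation:
Initial: x=8.0000 theta=0.0000
After 1 (propagate distance d=19): x=8.0000 theta=0.0000
After 2 (thin lens f=41): x=8.0000 theta=-8/41 (≈-0.1951)
After 3 (propagate distance d=7): x=272/41 (≈6.6341) theta=-8/41 (≈-0.1951)
After 4 (thin lens f=15): x=272/41 (≈6.6341) theta=-392/615 (≈-0.6374)
z_focus = -x_out/theta_out = -(272/41)/(-392/615) = 510/49 ≈ 10.4082
Rounded to 4 decimal places: z = 10.4082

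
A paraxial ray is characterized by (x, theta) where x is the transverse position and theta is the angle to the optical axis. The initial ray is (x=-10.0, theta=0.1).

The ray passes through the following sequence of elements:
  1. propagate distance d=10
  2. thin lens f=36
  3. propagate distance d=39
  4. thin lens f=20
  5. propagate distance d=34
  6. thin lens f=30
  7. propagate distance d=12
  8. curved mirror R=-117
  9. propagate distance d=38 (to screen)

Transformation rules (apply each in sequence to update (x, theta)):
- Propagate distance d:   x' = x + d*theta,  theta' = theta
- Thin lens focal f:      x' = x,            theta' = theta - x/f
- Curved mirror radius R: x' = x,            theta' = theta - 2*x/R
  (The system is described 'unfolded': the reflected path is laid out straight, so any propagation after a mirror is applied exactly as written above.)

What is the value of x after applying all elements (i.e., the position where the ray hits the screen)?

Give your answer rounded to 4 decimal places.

Answer: 4.3969

Derivation:
Initial: x=-10.0000 theta=0.1000
After 1 (propagate distance d=10): x=-9.0000 theta=0.1000
After 2 (thin lens f=36): x=-9.0000 theta=0.3500
After 3 (propagate distance d=39): x=4.6500 theta=0.3500
After 4 (thin lens f=20): x=4.6500 theta=0.1175
After 5 (propagate distance d=34): x=8.6450 theta=0.1175
After 6 (thin lens f=30): x=8.6450 theta=-64/375 (≈-0.1707)
After 7 (propagate distance d=12): x=6.5970 theta=-64/375 (≈-0.1707)
After 8 (curved mirror R=-117): x=6.5970 theta=-1129/19500 (≈-0.0579)
After 9 (propagate distance d=38 (to screen)): x=171479/39000 (≈4.3969) theta=-1129/19500 (≈-0.0579)
Rounded to 4 decimal places: x = 4.3969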